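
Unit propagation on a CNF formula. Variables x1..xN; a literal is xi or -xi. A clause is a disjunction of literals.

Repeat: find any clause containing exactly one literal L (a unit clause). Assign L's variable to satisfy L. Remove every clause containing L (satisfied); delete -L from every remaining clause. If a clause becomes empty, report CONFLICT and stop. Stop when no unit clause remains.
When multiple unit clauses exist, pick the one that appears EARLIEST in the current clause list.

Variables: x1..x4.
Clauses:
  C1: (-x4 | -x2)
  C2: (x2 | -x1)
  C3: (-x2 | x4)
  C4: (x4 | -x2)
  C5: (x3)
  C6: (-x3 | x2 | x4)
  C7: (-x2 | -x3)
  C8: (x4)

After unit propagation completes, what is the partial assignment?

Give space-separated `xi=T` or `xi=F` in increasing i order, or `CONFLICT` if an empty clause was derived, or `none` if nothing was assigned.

unit clause [3] forces x3=T; simplify:
  drop -3 from [-3, 2, 4] -> [2, 4]
  drop -3 from [-2, -3] -> [-2]
  satisfied 1 clause(s); 7 remain; assigned so far: [3]
unit clause [-2] forces x2=F; simplify:
  drop 2 from [2, -1] -> [-1]
  drop 2 from [2, 4] -> [4]
  satisfied 4 clause(s); 3 remain; assigned so far: [2, 3]
unit clause [-1] forces x1=F; simplify:
  satisfied 1 clause(s); 2 remain; assigned so far: [1, 2, 3]
unit clause [4] forces x4=T; simplify:
  satisfied 2 clause(s); 0 remain; assigned so far: [1, 2, 3, 4]

Answer: x1=F x2=F x3=T x4=T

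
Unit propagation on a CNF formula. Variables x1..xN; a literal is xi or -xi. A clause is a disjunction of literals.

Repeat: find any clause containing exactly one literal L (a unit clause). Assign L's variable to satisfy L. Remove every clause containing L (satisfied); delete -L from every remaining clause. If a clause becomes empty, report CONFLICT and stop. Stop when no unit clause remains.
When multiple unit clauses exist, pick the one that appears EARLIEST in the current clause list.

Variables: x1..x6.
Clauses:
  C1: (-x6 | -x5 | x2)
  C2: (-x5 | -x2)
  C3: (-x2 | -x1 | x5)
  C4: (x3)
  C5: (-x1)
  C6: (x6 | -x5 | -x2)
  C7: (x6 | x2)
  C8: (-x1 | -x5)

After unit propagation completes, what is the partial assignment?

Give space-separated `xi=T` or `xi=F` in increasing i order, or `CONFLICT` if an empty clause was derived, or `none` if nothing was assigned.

unit clause [3] forces x3=T; simplify:
  satisfied 1 clause(s); 7 remain; assigned so far: [3]
unit clause [-1] forces x1=F; simplify:
  satisfied 3 clause(s); 4 remain; assigned so far: [1, 3]

Answer: x1=F x3=T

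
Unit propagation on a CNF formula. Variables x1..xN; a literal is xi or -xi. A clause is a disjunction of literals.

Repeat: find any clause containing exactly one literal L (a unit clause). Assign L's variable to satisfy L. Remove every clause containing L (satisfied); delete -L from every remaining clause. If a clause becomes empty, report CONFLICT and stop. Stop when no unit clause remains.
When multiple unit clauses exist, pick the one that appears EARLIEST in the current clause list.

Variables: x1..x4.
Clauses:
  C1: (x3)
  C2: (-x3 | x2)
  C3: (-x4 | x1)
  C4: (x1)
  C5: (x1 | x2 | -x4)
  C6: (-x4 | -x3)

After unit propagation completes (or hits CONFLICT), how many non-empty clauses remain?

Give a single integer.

unit clause [3] forces x3=T; simplify:
  drop -3 from [-3, 2] -> [2]
  drop -3 from [-4, -3] -> [-4]
  satisfied 1 clause(s); 5 remain; assigned so far: [3]
unit clause [2] forces x2=T; simplify:
  satisfied 2 clause(s); 3 remain; assigned so far: [2, 3]
unit clause [1] forces x1=T; simplify:
  satisfied 2 clause(s); 1 remain; assigned so far: [1, 2, 3]
unit clause [-4] forces x4=F; simplify:
  satisfied 1 clause(s); 0 remain; assigned so far: [1, 2, 3, 4]

Answer: 0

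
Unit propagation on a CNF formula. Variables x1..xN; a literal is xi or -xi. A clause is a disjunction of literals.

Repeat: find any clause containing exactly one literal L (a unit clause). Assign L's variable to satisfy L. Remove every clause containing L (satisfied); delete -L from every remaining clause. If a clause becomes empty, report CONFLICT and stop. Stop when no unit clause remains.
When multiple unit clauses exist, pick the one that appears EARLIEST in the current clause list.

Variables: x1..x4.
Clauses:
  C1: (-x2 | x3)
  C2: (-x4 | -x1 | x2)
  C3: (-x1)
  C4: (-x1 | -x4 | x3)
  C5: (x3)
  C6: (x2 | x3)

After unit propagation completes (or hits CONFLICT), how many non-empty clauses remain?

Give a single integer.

Answer: 0

Derivation:
unit clause [-1] forces x1=F; simplify:
  satisfied 3 clause(s); 3 remain; assigned so far: [1]
unit clause [3] forces x3=T; simplify:
  satisfied 3 clause(s); 0 remain; assigned so far: [1, 3]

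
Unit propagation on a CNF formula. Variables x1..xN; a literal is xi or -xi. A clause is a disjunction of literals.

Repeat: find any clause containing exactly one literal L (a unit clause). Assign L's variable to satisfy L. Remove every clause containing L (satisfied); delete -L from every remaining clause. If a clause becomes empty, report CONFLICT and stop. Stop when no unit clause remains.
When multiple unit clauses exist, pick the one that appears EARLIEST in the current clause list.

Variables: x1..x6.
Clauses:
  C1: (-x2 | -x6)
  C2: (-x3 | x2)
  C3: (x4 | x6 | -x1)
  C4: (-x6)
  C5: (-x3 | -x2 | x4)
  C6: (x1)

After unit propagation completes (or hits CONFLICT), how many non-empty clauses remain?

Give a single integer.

Answer: 1

Derivation:
unit clause [-6] forces x6=F; simplify:
  drop 6 from [4, 6, -1] -> [4, -1]
  satisfied 2 clause(s); 4 remain; assigned so far: [6]
unit clause [1] forces x1=T; simplify:
  drop -1 from [4, -1] -> [4]
  satisfied 1 clause(s); 3 remain; assigned so far: [1, 6]
unit clause [4] forces x4=T; simplify:
  satisfied 2 clause(s); 1 remain; assigned so far: [1, 4, 6]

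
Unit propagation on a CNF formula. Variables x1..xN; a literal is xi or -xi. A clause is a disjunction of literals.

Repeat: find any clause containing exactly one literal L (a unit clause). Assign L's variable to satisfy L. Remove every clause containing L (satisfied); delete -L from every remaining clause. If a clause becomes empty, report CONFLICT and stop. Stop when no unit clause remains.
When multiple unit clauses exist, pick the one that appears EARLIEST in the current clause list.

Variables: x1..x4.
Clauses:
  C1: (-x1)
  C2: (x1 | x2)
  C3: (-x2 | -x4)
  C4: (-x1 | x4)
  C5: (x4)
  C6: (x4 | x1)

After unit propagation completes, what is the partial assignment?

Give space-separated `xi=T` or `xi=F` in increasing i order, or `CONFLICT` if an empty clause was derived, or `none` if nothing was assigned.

Answer: CONFLICT

Derivation:
unit clause [-1] forces x1=F; simplify:
  drop 1 from [1, 2] -> [2]
  drop 1 from [4, 1] -> [4]
  satisfied 2 clause(s); 4 remain; assigned so far: [1]
unit clause [2] forces x2=T; simplify:
  drop -2 from [-2, -4] -> [-4]
  satisfied 1 clause(s); 3 remain; assigned so far: [1, 2]
unit clause [-4] forces x4=F; simplify:
  drop 4 from [4] -> [] (empty!)
  drop 4 from [4] -> [] (empty!)
  satisfied 1 clause(s); 2 remain; assigned so far: [1, 2, 4]
CONFLICT (empty clause)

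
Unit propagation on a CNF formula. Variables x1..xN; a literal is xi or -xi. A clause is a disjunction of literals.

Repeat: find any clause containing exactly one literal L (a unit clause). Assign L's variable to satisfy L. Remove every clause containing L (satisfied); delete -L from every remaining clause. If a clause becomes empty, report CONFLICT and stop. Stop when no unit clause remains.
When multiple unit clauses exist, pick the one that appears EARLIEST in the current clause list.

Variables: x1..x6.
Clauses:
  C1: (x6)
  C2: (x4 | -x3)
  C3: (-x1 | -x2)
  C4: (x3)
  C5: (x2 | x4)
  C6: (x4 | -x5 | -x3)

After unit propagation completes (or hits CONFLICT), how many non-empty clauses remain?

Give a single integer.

Answer: 1

Derivation:
unit clause [6] forces x6=T; simplify:
  satisfied 1 clause(s); 5 remain; assigned so far: [6]
unit clause [3] forces x3=T; simplify:
  drop -3 from [4, -3] -> [4]
  drop -3 from [4, -5, -3] -> [4, -5]
  satisfied 1 clause(s); 4 remain; assigned so far: [3, 6]
unit clause [4] forces x4=T; simplify:
  satisfied 3 clause(s); 1 remain; assigned so far: [3, 4, 6]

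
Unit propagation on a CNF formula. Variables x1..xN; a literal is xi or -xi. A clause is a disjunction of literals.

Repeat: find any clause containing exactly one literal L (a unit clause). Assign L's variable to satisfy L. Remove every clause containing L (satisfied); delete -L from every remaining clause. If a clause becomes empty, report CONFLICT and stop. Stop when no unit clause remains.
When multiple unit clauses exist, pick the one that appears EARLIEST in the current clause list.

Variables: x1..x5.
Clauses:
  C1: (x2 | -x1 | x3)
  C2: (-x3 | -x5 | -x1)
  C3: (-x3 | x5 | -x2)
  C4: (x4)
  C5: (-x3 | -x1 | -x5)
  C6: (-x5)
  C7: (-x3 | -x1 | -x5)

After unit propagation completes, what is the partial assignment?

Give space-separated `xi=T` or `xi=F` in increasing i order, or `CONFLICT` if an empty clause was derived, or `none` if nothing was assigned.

unit clause [4] forces x4=T; simplify:
  satisfied 1 clause(s); 6 remain; assigned so far: [4]
unit clause [-5] forces x5=F; simplify:
  drop 5 from [-3, 5, -2] -> [-3, -2]
  satisfied 4 clause(s); 2 remain; assigned so far: [4, 5]

Answer: x4=T x5=F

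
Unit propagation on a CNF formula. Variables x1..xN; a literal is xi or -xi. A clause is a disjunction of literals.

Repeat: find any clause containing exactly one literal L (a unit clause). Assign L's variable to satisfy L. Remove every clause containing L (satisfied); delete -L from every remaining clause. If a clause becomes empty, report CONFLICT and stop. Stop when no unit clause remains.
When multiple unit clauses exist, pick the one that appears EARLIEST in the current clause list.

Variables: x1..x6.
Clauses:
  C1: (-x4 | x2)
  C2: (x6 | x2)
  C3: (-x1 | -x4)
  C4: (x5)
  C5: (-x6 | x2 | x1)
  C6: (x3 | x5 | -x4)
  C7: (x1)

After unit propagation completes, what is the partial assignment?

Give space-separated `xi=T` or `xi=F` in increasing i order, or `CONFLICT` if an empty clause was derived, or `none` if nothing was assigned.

unit clause [5] forces x5=T; simplify:
  satisfied 2 clause(s); 5 remain; assigned so far: [5]
unit clause [1] forces x1=T; simplify:
  drop -1 from [-1, -4] -> [-4]
  satisfied 2 clause(s); 3 remain; assigned so far: [1, 5]
unit clause [-4] forces x4=F; simplify:
  satisfied 2 clause(s); 1 remain; assigned so far: [1, 4, 5]

Answer: x1=T x4=F x5=T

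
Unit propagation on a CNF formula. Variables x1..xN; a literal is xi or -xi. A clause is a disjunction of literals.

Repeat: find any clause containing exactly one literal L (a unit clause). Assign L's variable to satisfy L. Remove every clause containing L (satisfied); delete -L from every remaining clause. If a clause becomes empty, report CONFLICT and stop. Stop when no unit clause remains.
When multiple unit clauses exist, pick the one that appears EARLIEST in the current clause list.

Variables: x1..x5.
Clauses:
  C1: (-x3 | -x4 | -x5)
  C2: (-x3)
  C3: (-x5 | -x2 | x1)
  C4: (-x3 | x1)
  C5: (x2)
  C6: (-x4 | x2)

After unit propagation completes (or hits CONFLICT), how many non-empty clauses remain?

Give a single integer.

unit clause [-3] forces x3=F; simplify:
  satisfied 3 clause(s); 3 remain; assigned so far: [3]
unit clause [2] forces x2=T; simplify:
  drop -2 from [-5, -2, 1] -> [-5, 1]
  satisfied 2 clause(s); 1 remain; assigned so far: [2, 3]

Answer: 1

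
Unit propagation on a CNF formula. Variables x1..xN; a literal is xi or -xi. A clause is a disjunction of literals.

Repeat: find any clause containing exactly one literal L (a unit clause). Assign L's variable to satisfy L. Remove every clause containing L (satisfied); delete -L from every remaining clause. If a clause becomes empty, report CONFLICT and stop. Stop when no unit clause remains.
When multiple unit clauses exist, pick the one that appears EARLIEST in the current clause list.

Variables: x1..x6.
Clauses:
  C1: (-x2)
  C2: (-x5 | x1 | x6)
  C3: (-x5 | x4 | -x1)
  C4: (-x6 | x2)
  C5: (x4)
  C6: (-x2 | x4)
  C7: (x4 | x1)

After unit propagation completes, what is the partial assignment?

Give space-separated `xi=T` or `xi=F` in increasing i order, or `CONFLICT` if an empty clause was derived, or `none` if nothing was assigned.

unit clause [-2] forces x2=F; simplify:
  drop 2 from [-6, 2] -> [-6]
  satisfied 2 clause(s); 5 remain; assigned so far: [2]
unit clause [-6] forces x6=F; simplify:
  drop 6 from [-5, 1, 6] -> [-5, 1]
  satisfied 1 clause(s); 4 remain; assigned so far: [2, 6]
unit clause [4] forces x4=T; simplify:
  satisfied 3 clause(s); 1 remain; assigned so far: [2, 4, 6]

Answer: x2=F x4=T x6=F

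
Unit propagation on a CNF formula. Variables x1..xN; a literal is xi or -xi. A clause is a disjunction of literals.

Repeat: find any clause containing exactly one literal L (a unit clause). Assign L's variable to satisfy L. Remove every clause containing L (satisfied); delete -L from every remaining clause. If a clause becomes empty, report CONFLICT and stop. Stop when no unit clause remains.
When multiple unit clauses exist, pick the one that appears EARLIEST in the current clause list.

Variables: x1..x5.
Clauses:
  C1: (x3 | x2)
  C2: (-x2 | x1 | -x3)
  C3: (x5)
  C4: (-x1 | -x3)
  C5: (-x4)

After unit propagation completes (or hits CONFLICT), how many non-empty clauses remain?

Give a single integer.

unit clause [5] forces x5=T; simplify:
  satisfied 1 clause(s); 4 remain; assigned so far: [5]
unit clause [-4] forces x4=F; simplify:
  satisfied 1 clause(s); 3 remain; assigned so far: [4, 5]

Answer: 3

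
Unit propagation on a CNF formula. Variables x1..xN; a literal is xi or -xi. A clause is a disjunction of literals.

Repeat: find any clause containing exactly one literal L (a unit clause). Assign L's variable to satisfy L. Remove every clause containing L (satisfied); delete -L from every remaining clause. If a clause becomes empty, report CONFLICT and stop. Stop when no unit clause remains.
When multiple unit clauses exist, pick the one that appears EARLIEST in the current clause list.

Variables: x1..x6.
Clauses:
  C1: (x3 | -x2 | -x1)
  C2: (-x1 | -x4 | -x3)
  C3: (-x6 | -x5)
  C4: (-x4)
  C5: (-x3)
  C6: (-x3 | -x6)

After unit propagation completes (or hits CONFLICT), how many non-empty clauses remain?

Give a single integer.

Answer: 2

Derivation:
unit clause [-4] forces x4=F; simplify:
  satisfied 2 clause(s); 4 remain; assigned so far: [4]
unit clause [-3] forces x3=F; simplify:
  drop 3 from [3, -2, -1] -> [-2, -1]
  satisfied 2 clause(s); 2 remain; assigned so far: [3, 4]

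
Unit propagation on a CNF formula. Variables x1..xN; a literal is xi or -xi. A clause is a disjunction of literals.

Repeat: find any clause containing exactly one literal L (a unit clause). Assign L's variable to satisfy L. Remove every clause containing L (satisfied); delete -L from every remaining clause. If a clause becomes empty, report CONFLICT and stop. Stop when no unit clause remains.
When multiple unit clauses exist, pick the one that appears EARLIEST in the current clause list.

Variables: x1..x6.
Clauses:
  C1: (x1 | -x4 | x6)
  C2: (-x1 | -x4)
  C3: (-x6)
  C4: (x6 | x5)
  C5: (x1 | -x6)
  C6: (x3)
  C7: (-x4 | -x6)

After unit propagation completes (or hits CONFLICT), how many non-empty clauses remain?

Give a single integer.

Answer: 2

Derivation:
unit clause [-6] forces x6=F; simplify:
  drop 6 from [1, -4, 6] -> [1, -4]
  drop 6 from [6, 5] -> [5]
  satisfied 3 clause(s); 4 remain; assigned so far: [6]
unit clause [5] forces x5=T; simplify:
  satisfied 1 clause(s); 3 remain; assigned so far: [5, 6]
unit clause [3] forces x3=T; simplify:
  satisfied 1 clause(s); 2 remain; assigned so far: [3, 5, 6]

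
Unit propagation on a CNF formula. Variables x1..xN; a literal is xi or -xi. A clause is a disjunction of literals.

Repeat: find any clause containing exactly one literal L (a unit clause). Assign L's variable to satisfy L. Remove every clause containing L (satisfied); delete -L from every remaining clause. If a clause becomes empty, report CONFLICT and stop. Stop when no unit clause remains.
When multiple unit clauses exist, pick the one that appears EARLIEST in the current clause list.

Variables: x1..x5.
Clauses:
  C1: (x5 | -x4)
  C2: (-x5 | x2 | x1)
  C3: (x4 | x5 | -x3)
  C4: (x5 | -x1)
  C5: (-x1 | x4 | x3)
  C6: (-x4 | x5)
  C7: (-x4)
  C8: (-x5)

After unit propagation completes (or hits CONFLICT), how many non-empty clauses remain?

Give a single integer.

unit clause [-4] forces x4=F; simplify:
  drop 4 from [4, 5, -3] -> [5, -3]
  drop 4 from [-1, 4, 3] -> [-1, 3]
  satisfied 3 clause(s); 5 remain; assigned so far: [4]
unit clause [-5] forces x5=F; simplify:
  drop 5 from [5, -3] -> [-3]
  drop 5 from [5, -1] -> [-1]
  satisfied 2 clause(s); 3 remain; assigned so far: [4, 5]
unit clause [-3] forces x3=F; simplify:
  drop 3 from [-1, 3] -> [-1]
  satisfied 1 clause(s); 2 remain; assigned so far: [3, 4, 5]
unit clause [-1] forces x1=F; simplify:
  satisfied 2 clause(s); 0 remain; assigned so far: [1, 3, 4, 5]

Answer: 0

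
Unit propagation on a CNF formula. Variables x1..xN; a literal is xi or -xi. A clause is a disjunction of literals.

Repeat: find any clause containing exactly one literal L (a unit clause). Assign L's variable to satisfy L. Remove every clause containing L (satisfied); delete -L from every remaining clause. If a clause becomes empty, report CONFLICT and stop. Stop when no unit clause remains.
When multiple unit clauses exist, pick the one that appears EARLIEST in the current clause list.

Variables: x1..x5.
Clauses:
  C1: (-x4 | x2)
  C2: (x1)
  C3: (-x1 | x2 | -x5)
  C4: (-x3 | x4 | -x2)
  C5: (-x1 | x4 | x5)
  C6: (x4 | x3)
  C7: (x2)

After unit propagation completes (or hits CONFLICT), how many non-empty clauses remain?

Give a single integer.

Answer: 3

Derivation:
unit clause [1] forces x1=T; simplify:
  drop -1 from [-1, 2, -5] -> [2, -5]
  drop -1 from [-1, 4, 5] -> [4, 5]
  satisfied 1 clause(s); 6 remain; assigned so far: [1]
unit clause [2] forces x2=T; simplify:
  drop -2 from [-3, 4, -2] -> [-3, 4]
  satisfied 3 clause(s); 3 remain; assigned so far: [1, 2]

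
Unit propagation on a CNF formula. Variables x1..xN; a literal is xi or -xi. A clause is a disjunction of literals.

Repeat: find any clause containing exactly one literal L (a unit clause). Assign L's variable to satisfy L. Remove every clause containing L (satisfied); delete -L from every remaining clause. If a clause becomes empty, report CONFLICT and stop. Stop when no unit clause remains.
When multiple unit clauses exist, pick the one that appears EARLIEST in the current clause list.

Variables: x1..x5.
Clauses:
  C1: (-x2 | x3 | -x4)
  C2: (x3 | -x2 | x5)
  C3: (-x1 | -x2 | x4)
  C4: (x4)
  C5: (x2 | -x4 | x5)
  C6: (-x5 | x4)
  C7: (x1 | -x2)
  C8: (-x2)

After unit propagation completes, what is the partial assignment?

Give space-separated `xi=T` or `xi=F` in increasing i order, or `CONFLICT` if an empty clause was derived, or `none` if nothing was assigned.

unit clause [4] forces x4=T; simplify:
  drop -4 from [-2, 3, -4] -> [-2, 3]
  drop -4 from [2, -4, 5] -> [2, 5]
  satisfied 3 clause(s); 5 remain; assigned so far: [4]
unit clause [-2] forces x2=F; simplify:
  drop 2 from [2, 5] -> [5]
  satisfied 4 clause(s); 1 remain; assigned so far: [2, 4]
unit clause [5] forces x5=T; simplify:
  satisfied 1 clause(s); 0 remain; assigned so far: [2, 4, 5]

Answer: x2=F x4=T x5=T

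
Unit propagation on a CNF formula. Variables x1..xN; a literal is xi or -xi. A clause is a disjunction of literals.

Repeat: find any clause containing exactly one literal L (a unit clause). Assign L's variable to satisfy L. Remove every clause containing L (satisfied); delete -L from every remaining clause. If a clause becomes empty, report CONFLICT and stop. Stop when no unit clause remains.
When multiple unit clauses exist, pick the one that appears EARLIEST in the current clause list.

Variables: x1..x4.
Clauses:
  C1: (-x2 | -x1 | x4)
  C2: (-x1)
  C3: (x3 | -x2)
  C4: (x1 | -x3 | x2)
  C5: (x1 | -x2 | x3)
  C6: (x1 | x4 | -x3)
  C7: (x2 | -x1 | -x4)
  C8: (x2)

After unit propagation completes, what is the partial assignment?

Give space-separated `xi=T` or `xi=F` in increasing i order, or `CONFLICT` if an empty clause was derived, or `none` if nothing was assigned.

Answer: x1=F x2=T x3=T x4=T

Derivation:
unit clause [-1] forces x1=F; simplify:
  drop 1 from [1, -3, 2] -> [-3, 2]
  drop 1 from [1, -2, 3] -> [-2, 3]
  drop 1 from [1, 4, -3] -> [4, -3]
  satisfied 3 clause(s); 5 remain; assigned so far: [1]
unit clause [2] forces x2=T; simplify:
  drop -2 from [3, -2] -> [3]
  drop -2 from [-2, 3] -> [3]
  satisfied 2 clause(s); 3 remain; assigned so far: [1, 2]
unit clause [3] forces x3=T; simplify:
  drop -3 from [4, -3] -> [4]
  satisfied 2 clause(s); 1 remain; assigned so far: [1, 2, 3]
unit clause [4] forces x4=T; simplify:
  satisfied 1 clause(s); 0 remain; assigned so far: [1, 2, 3, 4]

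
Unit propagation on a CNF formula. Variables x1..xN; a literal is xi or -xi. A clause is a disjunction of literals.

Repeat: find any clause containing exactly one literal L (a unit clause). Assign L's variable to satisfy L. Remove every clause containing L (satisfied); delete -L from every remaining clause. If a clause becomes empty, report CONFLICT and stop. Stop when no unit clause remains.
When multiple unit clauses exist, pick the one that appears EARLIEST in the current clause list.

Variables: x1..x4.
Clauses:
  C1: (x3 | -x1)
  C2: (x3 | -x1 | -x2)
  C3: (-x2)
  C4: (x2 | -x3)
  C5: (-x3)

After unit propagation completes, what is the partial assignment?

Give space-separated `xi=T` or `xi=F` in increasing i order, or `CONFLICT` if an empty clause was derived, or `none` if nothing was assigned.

Answer: x1=F x2=F x3=F

Derivation:
unit clause [-2] forces x2=F; simplify:
  drop 2 from [2, -3] -> [-3]
  satisfied 2 clause(s); 3 remain; assigned so far: [2]
unit clause [-3] forces x3=F; simplify:
  drop 3 from [3, -1] -> [-1]
  satisfied 2 clause(s); 1 remain; assigned so far: [2, 3]
unit clause [-1] forces x1=F; simplify:
  satisfied 1 clause(s); 0 remain; assigned so far: [1, 2, 3]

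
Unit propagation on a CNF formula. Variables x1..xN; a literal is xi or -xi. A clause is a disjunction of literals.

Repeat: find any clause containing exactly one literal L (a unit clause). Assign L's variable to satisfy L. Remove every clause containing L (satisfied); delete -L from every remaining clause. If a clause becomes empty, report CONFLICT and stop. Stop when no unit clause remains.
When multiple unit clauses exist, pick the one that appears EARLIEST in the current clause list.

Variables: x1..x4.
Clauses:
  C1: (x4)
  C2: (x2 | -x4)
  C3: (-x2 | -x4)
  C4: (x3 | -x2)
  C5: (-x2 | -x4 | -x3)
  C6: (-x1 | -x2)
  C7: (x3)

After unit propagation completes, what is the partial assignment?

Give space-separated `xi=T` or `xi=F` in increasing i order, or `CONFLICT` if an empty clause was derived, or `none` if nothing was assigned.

unit clause [4] forces x4=T; simplify:
  drop -4 from [2, -4] -> [2]
  drop -4 from [-2, -4] -> [-2]
  drop -4 from [-2, -4, -3] -> [-2, -3]
  satisfied 1 clause(s); 6 remain; assigned so far: [4]
unit clause [2] forces x2=T; simplify:
  drop -2 from [-2] -> [] (empty!)
  drop -2 from [3, -2] -> [3]
  drop -2 from [-2, -3] -> [-3]
  drop -2 from [-1, -2] -> [-1]
  satisfied 1 clause(s); 5 remain; assigned so far: [2, 4]
CONFLICT (empty clause)

Answer: CONFLICT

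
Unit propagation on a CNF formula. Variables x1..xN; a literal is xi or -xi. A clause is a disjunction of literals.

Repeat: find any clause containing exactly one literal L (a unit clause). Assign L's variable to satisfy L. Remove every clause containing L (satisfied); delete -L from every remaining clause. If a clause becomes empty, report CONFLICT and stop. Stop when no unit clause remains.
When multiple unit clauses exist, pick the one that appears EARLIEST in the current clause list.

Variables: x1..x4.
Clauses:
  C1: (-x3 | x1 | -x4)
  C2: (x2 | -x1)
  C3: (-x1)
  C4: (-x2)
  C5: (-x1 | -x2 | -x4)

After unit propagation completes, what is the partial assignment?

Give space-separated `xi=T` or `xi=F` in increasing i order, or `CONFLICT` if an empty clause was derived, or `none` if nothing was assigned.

Answer: x1=F x2=F

Derivation:
unit clause [-1] forces x1=F; simplify:
  drop 1 from [-3, 1, -4] -> [-3, -4]
  satisfied 3 clause(s); 2 remain; assigned so far: [1]
unit clause [-2] forces x2=F; simplify:
  satisfied 1 clause(s); 1 remain; assigned so far: [1, 2]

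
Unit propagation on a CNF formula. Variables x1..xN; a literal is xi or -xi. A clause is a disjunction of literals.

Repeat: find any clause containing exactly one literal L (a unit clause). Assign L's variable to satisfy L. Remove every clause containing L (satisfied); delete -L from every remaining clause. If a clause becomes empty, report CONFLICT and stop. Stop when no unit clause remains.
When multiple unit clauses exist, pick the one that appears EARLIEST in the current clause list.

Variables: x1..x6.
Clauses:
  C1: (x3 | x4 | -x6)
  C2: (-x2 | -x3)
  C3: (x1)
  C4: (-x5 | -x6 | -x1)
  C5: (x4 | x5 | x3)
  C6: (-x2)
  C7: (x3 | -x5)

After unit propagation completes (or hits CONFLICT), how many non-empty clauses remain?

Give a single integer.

Answer: 4

Derivation:
unit clause [1] forces x1=T; simplify:
  drop -1 from [-5, -6, -1] -> [-5, -6]
  satisfied 1 clause(s); 6 remain; assigned so far: [1]
unit clause [-2] forces x2=F; simplify:
  satisfied 2 clause(s); 4 remain; assigned so far: [1, 2]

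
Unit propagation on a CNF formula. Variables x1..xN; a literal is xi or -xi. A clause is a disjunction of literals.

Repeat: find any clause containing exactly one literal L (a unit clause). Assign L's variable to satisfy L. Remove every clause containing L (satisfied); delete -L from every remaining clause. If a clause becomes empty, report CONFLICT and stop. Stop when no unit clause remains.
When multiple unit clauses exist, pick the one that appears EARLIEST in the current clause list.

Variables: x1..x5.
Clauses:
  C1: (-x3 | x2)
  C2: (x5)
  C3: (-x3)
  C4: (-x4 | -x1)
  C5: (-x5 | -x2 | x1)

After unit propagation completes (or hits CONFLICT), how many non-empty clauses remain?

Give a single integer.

unit clause [5] forces x5=T; simplify:
  drop -5 from [-5, -2, 1] -> [-2, 1]
  satisfied 1 clause(s); 4 remain; assigned so far: [5]
unit clause [-3] forces x3=F; simplify:
  satisfied 2 clause(s); 2 remain; assigned so far: [3, 5]

Answer: 2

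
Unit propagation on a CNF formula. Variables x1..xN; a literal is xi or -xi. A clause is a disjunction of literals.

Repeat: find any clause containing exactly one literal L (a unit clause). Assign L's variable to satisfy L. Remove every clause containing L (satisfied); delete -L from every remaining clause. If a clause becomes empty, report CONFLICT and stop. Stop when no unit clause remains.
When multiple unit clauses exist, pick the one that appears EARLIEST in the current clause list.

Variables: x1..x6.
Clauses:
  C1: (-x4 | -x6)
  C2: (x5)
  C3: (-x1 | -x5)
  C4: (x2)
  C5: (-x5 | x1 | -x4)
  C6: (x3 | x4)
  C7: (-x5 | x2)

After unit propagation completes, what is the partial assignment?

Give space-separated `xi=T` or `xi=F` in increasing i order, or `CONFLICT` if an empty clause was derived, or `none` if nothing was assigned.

unit clause [5] forces x5=T; simplify:
  drop -5 from [-1, -5] -> [-1]
  drop -5 from [-5, 1, -4] -> [1, -4]
  drop -5 from [-5, 2] -> [2]
  satisfied 1 clause(s); 6 remain; assigned so far: [5]
unit clause [-1] forces x1=F; simplify:
  drop 1 from [1, -4] -> [-4]
  satisfied 1 clause(s); 5 remain; assigned so far: [1, 5]
unit clause [2] forces x2=T; simplify:
  satisfied 2 clause(s); 3 remain; assigned so far: [1, 2, 5]
unit clause [-4] forces x4=F; simplify:
  drop 4 from [3, 4] -> [3]
  satisfied 2 clause(s); 1 remain; assigned so far: [1, 2, 4, 5]
unit clause [3] forces x3=T; simplify:
  satisfied 1 clause(s); 0 remain; assigned so far: [1, 2, 3, 4, 5]

Answer: x1=F x2=T x3=T x4=F x5=T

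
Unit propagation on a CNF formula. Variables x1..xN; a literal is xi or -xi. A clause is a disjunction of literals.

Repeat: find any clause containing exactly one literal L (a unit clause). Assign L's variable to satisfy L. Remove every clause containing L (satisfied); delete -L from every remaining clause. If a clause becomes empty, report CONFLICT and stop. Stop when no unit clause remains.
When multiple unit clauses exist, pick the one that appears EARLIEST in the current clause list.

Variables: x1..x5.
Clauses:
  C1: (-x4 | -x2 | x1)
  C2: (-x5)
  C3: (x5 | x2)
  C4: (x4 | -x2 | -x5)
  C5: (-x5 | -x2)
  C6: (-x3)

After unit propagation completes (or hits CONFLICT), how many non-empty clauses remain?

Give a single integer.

Answer: 1

Derivation:
unit clause [-5] forces x5=F; simplify:
  drop 5 from [5, 2] -> [2]
  satisfied 3 clause(s); 3 remain; assigned so far: [5]
unit clause [2] forces x2=T; simplify:
  drop -2 from [-4, -2, 1] -> [-4, 1]
  satisfied 1 clause(s); 2 remain; assigned so far: [2, 5]
unit clause [-3] forces x3=F; simplify:
  satisfied 1 clause(s); 1 remain; assigned so far: [2, 3, 5]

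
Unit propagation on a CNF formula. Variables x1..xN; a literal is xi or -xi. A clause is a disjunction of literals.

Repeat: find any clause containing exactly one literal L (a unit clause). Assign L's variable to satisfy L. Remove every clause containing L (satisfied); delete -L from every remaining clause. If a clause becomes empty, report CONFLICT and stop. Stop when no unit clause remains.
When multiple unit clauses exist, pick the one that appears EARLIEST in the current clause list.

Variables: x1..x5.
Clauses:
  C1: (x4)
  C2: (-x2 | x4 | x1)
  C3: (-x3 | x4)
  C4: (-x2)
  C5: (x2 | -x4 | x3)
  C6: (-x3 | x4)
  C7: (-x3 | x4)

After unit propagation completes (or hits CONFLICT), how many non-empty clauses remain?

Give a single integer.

unit clause [4] forces x4=T; simplify:
  drop -4 from [2, -4, 3] -> [2, 3]
  satisfied 5 clause(s); 2 remain; assigned so far: [4]
unit clause [-2] forces x2=F; simplify:
  drop 2 from [2, 3] -> [3]
  satisfied 1 clause(s); 1 remain; assigned so far: [2, 4]
unit clause [3] forces x3=T; simplify:
  satisfied 1 clause(s); 0 remain; assigned so far: [2, 3, 4]

Answer: 0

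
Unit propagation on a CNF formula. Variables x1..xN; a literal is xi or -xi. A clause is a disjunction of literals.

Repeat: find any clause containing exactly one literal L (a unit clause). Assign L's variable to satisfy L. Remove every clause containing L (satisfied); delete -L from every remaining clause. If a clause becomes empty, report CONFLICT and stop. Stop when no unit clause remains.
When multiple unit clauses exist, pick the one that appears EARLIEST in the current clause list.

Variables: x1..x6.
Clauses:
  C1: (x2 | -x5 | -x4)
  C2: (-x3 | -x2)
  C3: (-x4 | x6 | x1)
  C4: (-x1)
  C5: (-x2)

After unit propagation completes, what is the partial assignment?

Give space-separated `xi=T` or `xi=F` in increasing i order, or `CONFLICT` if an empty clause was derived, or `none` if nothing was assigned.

Answer: x1=F x2=F

Derivation:
unit clause [-1] forces x1=F; simplify:
  drop 1 from [-4, 6, 1] -> [-4, 6]
  satisfied 1 clause(s); 4 remain; assigned so far: [1]
unit clause [-2] forces x2=F; simplify:
  drop 2 from [2, -5, -4] -> [-5, -4]
  satisfied 2 clause(s); 2 remain; assigned so far: [1, 2]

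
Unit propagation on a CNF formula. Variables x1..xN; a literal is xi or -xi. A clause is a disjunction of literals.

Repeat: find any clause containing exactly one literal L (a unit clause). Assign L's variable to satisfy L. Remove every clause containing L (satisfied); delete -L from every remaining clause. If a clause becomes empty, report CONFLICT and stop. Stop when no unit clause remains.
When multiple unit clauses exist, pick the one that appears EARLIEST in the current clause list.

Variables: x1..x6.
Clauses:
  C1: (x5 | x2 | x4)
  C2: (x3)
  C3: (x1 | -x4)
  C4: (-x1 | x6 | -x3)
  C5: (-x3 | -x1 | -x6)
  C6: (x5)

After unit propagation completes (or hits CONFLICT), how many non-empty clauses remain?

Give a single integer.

Answer: 3

Derivation:
unit clause [3] forces x3=T; simplify:
  drop -3 from [-1, 6, -3] -> [-1, 6]
  drop -3 from [-3, -1, -6] -> [-1, -6]
  satisfied 1 clause(s); 5 remain; assigned so far: [3]
unit clause [5] forces x5=T; simplify:
  satisfied 2 clause(s); 3 remain; assigned so far: [3, 5]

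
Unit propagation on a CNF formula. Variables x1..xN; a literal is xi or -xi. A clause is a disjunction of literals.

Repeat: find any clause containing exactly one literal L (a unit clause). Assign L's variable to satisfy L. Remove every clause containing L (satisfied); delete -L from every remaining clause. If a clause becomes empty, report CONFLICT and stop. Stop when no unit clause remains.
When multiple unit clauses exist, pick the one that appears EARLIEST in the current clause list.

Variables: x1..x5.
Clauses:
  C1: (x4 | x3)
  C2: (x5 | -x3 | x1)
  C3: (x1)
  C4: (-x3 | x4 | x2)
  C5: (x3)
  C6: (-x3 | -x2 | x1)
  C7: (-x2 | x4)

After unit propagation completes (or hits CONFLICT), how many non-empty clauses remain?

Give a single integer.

Answer: 2

Derivation:
unit clause [1] forces x1=T; simplify:
  satisfied 3 clause(s); 4 remain; assigned so far: [1]
unit clause [3] forces x3=T; simplify:
  drop -3 from [-3, 4, 2] -> [4, 2]
  satisfied 2 clause(s); 2 remain; assigned so far: [1, 3]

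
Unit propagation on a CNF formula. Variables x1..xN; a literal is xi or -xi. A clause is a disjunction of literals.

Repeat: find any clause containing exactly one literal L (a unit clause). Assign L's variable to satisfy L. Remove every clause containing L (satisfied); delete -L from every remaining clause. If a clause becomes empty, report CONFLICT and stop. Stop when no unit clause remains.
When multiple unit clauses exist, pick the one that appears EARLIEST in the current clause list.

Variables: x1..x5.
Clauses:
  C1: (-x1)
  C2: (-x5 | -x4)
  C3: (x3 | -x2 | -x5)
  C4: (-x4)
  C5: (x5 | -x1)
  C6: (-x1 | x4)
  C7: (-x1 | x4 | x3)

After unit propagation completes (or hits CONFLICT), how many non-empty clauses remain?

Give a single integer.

unit clause [-1] forces x1=F; simplify:
  satisfied 4 clause(s); 3 remain; assigned so far: [1]
unit clause [-4] forces x4=F; simplify:
  satisfied 2 clause(s); 1 remain; assigned so far: [1, 4]

Answer: 1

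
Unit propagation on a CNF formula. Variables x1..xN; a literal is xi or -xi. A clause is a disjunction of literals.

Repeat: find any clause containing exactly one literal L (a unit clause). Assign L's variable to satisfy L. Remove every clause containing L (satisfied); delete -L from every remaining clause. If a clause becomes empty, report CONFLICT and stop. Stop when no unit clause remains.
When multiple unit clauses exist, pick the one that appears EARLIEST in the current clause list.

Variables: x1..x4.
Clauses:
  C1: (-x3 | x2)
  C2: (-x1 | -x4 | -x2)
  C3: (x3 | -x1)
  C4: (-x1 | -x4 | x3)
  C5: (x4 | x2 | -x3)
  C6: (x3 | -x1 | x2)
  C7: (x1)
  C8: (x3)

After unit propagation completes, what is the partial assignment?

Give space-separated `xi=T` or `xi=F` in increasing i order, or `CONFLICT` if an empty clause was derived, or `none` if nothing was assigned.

unit clause [1] forces x1=T; simplify:
  drop -1 from [-1, -4, -2] -> [-4, -2]
  drop -1 from [3, -1] -> [3]
  drop -1 from [-1, -4, 3] -> [-4, 3]
  drop -1 from [3, -1, 2] -> [3, 2]
  satisfied 1 clause(s); 7 remain; assigned so far: [1]
unit clause [3] forces x3=T; simplify:
  drop -3 from [-3, 2] -> [2]
  drop -3 from [4, 2, -3] -> [4, 2]
  satisfied 4 clause(s); 3 remain; assigned so far: [1, 3]
unit clause [2] forces x2=T; simplify:
  drop -2 from [-4, -2] -> [-4]
  satisfied 2 clause(s); 1 remain; assigned so far: [1, 2, 3]
unit clause [-4] forces x4=F; simplify:
  satisfied 1 clause(s); 0 remain; assigned so far: [1, 2, 3, 4]

Answer: x1=T x2=T x3=T x4=F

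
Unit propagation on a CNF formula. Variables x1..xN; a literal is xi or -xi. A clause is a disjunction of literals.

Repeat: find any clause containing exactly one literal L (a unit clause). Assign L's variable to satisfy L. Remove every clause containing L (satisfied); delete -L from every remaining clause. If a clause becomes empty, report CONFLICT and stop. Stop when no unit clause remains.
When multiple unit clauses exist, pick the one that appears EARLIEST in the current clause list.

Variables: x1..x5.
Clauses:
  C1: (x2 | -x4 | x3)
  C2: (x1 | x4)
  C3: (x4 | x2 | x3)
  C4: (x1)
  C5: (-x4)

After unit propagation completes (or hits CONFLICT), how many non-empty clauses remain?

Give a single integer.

unit clause [1] forces x1=T; simplify:
  satisfied 2 clause(s); 3 remain; assigned so far: [1]
unit clause [-4] forces x4=F; simplify:
  drop 4 from [4, 2, 3] -> [2, 3]
  satisfied 2 clause(s); 1 remain; assigned so far: [1, 4]

Answer: 1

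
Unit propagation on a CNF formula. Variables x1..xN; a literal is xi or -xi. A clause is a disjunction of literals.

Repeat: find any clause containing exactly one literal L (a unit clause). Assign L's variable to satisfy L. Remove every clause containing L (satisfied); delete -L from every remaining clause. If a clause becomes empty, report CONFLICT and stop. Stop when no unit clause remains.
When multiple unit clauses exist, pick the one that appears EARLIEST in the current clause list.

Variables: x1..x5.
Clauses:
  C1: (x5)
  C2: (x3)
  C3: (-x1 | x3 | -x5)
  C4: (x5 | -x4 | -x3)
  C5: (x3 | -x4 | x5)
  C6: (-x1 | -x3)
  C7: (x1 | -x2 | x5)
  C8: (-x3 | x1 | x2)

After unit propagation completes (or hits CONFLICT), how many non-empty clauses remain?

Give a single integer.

Answer: 0

Derivation:
unit clause [5] forces x5=T; simplify:
  drop -5 from [-1, 3, -5] -> [-1, 3]
  satisfied 4 clause(s); 4 remain; assigned so far: [5]
unit clause [3] forces x3=T; simplify:
  drop -3 from [-1, -3] -> [-1]
  drop -3 from [-3, 1, 2] -> [1, 2]
  satisfied 2 clause(s); 2 remain; assigned so far: [3, 5]
unit clause [-1] forces x1=F; simplify:
  drop 1 from [1, 2] -> [2]
  satisfied 1 clause(s); 1 remain; assigned so far: [1, 3, 5]
unit clause [2] forces x2=T; simplify:
  satisfied 1 clause(s); 0 remain; assigned so far: [1, 2, 3, 5]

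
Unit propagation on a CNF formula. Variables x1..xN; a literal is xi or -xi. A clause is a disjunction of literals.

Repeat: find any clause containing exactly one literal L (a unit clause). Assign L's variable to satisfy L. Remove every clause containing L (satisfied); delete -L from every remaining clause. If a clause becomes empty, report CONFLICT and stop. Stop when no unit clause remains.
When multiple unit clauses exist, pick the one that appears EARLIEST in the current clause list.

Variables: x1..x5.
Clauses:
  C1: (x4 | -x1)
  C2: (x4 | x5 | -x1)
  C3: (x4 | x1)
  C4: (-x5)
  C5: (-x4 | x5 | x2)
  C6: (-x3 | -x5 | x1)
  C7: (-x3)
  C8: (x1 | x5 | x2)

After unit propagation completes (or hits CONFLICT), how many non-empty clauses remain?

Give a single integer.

unit clause [-5] forces x5=F; simplify:
  drop 5 from [4, 5, -1] -> [4, -1]
  drop 5 from [-4, 5, 2] -> [-4, 2]
  drop 5 from [1, 5, 2] -> [1, 2]
  satisfied 2 clause(s); 6 remain; assigned so far: [5]
unit clause [-3] forces x3=F; simplify:
  satisfied 1 clause(s); 5 remain; assigned so far: [3, 5]

Answer: 5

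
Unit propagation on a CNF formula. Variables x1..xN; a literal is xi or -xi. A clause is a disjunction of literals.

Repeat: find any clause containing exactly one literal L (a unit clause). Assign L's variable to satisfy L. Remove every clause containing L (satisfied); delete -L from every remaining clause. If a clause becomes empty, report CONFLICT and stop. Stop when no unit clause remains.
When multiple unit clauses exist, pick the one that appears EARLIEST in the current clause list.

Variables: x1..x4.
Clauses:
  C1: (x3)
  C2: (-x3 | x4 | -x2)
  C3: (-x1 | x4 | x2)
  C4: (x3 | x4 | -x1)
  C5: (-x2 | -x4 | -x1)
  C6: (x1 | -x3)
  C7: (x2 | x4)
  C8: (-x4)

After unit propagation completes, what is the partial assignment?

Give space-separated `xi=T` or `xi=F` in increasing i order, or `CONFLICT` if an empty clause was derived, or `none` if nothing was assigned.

Answer: CONFLICT

Derivation:
unit clause [3] forces x3=T; simplify:
  drop -3 from [-3, 4, -2] -> [4, -2]
  drop -3 from [1, -3] -> [1]
  satisfied 2 clause(s); 6 remain; assigned so far: [3]
unit clause [1] forces x1=T; simplify:
  drop -1 from [-1, 4, 2] -> [4, 2]
  drop -1 from [-2, -4, -1] -> [-2, -4]
  satisfied 1 clause(s); 5 remain; assigned so far: [1, 3]
unit clause [-4] forces x4=F; simplify:
  drop 4 from [4, -2] -> [-2]
  drop 4 from [4, 2] -> [2]
  drop 4 from [2, 4] -> [2]
  satisfied 2 clause(s); 3 remain; assigned so far: [1, 3, 4]
unit clause [-2] forces x2=F; simplify:
  drop 2 from [2] -> [] (empty!)
  drop 2 from [2] -> [] (empty!)
  satisfied 1 clause(s); 2 remain; assigned so far: [1, 2, 3, 4]
CONFLICT (empty clause)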